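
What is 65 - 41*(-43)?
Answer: 1828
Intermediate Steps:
65 - 41*(-43) = 65 + 1763 = 1828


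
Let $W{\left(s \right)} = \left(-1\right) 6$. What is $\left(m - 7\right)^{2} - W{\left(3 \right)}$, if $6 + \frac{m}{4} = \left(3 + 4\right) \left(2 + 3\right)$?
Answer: $11887$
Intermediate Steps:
$m = 116$ ($m = -24 + 4 \left(3 + 4\right) \left(2 + 3\right) = -24 + 4 \cdot 7 \cdot 5 = -24 + 4 \cdot 35 = -24 + 140 = 116$)
$W{\left(s \right)} = -6$
$\left(m - 7\right)^{2} - W{\left(3 \right)} = \left(116 - 7\right)^{2} - -6 = 109^{2} + 6 = 11881 + 6 = 11887$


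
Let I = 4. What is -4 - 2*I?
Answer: -12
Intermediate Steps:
-4 - 2*I = -4 - 2*4 = -4 - 8 = -12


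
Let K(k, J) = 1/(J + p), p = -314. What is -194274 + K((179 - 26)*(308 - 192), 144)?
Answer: -33026581/170 ≈ -1.9427e+5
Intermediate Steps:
K(k, J) = 1/(-314 + J) (K(k, J) = 1/(J - 314) = 1/(-314 + J))
-194274 + K((179 - 26)*(308 - 192), 144) = -194274 + 1/(-314 + 144) = -194274 + 1/(-170) = -194274 - 1/170 = -33026581/170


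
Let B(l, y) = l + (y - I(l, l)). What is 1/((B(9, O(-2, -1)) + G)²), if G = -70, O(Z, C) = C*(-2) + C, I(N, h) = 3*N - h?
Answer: 1/6084 ≈ 0.00016437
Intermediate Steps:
I(N, h) = -h + 3*N
O(Z, C) = -C (O(Z, C) = -2*C + C = -C)
B(l, y) = y - l (B(l, y) = l + (y - (-l + 3*l)) = l + (y - 2*l) = y - l)
1/((B(9, O(-2, -1)) + G)²) = 1/(((-1*(-1) - 1*9) - 70)²) = 1/(((1 - 9) - 70)²) = 1/((-8 - 70)²) = 1/((-78)²) = 1/6084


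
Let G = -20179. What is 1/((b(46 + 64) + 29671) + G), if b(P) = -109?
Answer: 1/9383 ≈ 0.00010658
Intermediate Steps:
1/((b(46 + 64) + 29671) + G) = 1/((-109 + 29671) - 20179) = 1/(29562 - 20179) = 1/9383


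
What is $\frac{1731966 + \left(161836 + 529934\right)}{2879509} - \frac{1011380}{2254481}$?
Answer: $\frac{2551988948596}{6491798329829} \approx 0.39311$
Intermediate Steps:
$\frac{1731966 + \left(161836 + 529934\right)}{2879509} - \frac{1011380}{2254481} = \left(1731966 + 691770\right) \frac{1}{2879509} - \frac{1011380}{2254481} = 2423736 \cdot \frac{1}{2879509} - \frac{1011380}{2254481} = \frac{2423736}{2879509} - \frac{1011380}{2254481} = \frac{2551988948596}{6491798329829}$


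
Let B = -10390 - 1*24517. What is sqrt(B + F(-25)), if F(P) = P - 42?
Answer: 3*I*sqrt(3886) ≈ 187.01*I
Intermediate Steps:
F(P) = -42 + P
B = -34907 (B = -10390 - 24517 = -34907)
sqrt(B + F(-25)) = sqrt(-34907 + (-42 - 25)) = sqrt(-34907 - 67) = sqrt(-34974) = 3*I*sqrt(3886)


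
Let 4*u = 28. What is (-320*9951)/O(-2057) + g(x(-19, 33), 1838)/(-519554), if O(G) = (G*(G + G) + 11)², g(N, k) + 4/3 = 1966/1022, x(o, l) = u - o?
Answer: -67346958364746545/57038899112810732728842 ≈ -1.1807e-6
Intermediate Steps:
u = 7 (u = (¼)*28 = 7)
x(o, l) = 7 - o
g(N, k) = 905/1533 (g(N, k) = -4/3 + 1966/1022 = -4/3 + 1966*(1/1022) = -4/3 + 983/511 = 905/1533)
O(G) = (11 + 2*G²)² (O(G) = (G*(2*G) + 11)² = (2*G² + 11)² = (11 + 2*G²)²)
(-320*9951)/O(-2057) + g(x(-19, 33), 1838)/(-519554) = (-320*9951)/((11 + 2*(-2057)²)²) + (905/1533)/(-519554) = -3184320/(11 + 2*4231249)² + (905/1533)*(-1/519554) = -3184320/(11 + 8462498)² - 905/796476282 = -3184320/(8462509²) - 905/796476282 = -3184320/71614058575081 - 905/796476282 = -67346958364746545/57038899112810732728842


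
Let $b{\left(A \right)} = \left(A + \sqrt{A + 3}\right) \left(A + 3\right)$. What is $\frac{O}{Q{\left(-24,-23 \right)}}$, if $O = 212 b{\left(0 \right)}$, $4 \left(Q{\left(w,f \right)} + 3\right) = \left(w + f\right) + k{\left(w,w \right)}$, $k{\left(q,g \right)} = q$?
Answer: $- \frac{2544 \sqrt{3}}{83} \approx -53.088$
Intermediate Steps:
$b{\left(A \right)} = \left(3 + A\right) \left(A + \sqrt{3 + A}\right)$ ($b{\left(A \right)} = \left(A + \sqrt{3 + A}\right) \left(3 + A\right) = \left(3 + A\right) \left(A + \sqrt{3 + A}\right)$)
$Q{\left(w,f \right)} = -3 + \frac{w}{2} + \frac{f}{4}$ ($Q{\left(w,f \right)} = -3 + \frac{\left(w + f\right) + w}{4} = -3 + \frac{\left(f + w\right) + w}{4} = -3 + \frac{f + 2 w}{4} = -3 + \left(\frac{w}{2} + \frac{f}{4}\right) = -3 + \frac{w}{2} + \frac{f}{4}$)
$O = 636 \sqrt{3}$ ($O = 212 \left(0^{2} + 3 \cdot 0 + 3 \sqrt{3 + 0} + 0 \sqrt{3 + 0}\right) = 212 \left(0 + 0 + 3 \sqrt{3} + 0 \sqrt{3}\right) = 212 \left(0 + 0 + 3 \sqrt{3} + 0\right) = 212 \cdot 3 \sqrt{3} = 636 \sqrt{3} \approx 1101.6$)
$\frac{O}{Q{\left(-24,-23 \right)}} = \frac{636 \sqrt{3}}{-3 + \frac{1}{2} \left(-24\right) + \frac{1}{4} \left(-23\right)} = \frac{636 \sqrt{3}}{-3 - 12 - \frac{23}{4}} = \frac{636 \sqrt{3}}{- \frac{83}{4}} = 636 \sqrt{3} \left(- \frac{4}{83}\right) = - \frac{2544 \sqrt{3}}{83}$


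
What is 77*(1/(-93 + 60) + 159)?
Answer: 36722/3 ≈ 12241.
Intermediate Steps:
77*(1/(-93 + 60) + 159) = 77*(1/(-33) + 159) = 77*(-1/33 + 159) = 77*(5246/33) = 36722/3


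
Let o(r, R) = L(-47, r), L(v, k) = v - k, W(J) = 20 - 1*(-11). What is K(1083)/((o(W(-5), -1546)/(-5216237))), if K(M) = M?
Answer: 144850889/2 ≈ 7.2425e+7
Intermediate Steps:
W(J) = 31 (W(J) = 20 + 11 = 31)
o(r, R) = -47 - r
K(1083)/((o(W(-5), -1546)/(-5216237))) = 1083/(((-47 - 1*31)/(-5216237))) = 1083/(((-47 - 31)*(-1/5216237))) = 1083/((-78*(-1/5216237))) = 1083/(6/401249) = 1083*(401249/6) = 144850889/2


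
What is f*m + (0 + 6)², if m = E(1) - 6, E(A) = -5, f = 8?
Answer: -52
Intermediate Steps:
m = -11 (m = -5 - 6 = -11)
f*m + (0 + 6)² = 8*(-11) + (0 + 6)² = -88 + 6² = -88 + 36 = -52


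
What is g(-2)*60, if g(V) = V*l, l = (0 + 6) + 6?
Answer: -1440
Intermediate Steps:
l = 12 (l = 6 + 6 = 12)
g(V) = 12*V (g(V) = V*12 = 12*V)
g(-2)*60 = (12*(-2))*60 = -24*60 = -1440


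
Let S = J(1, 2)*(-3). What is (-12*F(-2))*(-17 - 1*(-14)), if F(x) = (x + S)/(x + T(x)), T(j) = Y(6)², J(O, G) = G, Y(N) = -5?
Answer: -288/23 ≈ -12.522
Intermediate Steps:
T(j) = 25 (T(j) = (-5)² = 25)
S = -6 (S = 2*(-3) = -6)
F(x) = (-6 + x)/(25 + x) (F(x) = (x - 6)/(x + 25) = (-6 + x)/(25 + x))
(-12*F(-2))*(-17 - 1*(-14)) = (-12*(-6 - 2)/(25 - 2))*(-17 - 1*(-14)) = (-12*(-8)/23)*(-17 + 14) = -12*(-8)/23*(-3) = -12*(-8/23)*(-3) = (96/23)*(-3) = -288/23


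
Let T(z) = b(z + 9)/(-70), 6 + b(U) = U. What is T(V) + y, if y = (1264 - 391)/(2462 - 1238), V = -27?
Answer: 5027/4760 ≈ 1.0561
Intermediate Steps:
b(U) = -6 + U
y = 97/136 (y = 873/1224 = 873*(1/1224) = 97/136 ≈ 0.71323)
T(z) = -3/70 - z/70 (T(z) = (-6 + (z + 9))/(-70) = (-6 + (9 + z))*(-1/70) = (3 + z)*(-1/70) = -3/70 - z/70)
T(V) + y = (-3/70 - 1/70*(-27)) + 97/136 = (-3/70 + 27/70) + 97/136 = 12/35 + 97/136 = 5027/4760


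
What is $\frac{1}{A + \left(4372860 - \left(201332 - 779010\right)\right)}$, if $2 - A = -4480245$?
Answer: $\frac{1}{9430785} \approx 1.0604 \cdot 10^{-7}$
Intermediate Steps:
$A = 4480247$ ($A = 2 - -4480245 = 2 + 4480245 = 4480247$)
$\frac{1}{A + \left(4372860 - \left(201332 - 779010\right)\right)} = \frac{1}{4480247 + \left(4372860 - \left(201332 - 779010\right)\right)} = \frac{1}{4480247 + \left(4372860 - -577678\right)} = \frac{1}{4480247 + \left(4372860 + 577678\right)} = \frac{1}{4480247 + 4950538} = \frac{1}{9430785}$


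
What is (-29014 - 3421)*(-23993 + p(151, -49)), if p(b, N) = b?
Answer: 773315270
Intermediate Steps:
(-29014 - 3421)*(-23993 + p(151, -49)) = (-29014 - 3421)*(-23993 + 151) = -32435*(-23842) = 773315270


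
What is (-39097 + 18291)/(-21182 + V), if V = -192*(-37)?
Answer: 10403/7039 ≈ 1.4779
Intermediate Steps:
V = 7104
(-39097 + 18291)/(-21182 + V) = (-39097 + 18291)/(-21182 + 7104) = -20806/(-14078) = -20806*(-1/14078) = 10403/7039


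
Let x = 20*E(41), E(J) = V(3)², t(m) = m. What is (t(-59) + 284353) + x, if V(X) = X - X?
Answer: 284294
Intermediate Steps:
V(X) = 0
E(J) = 0 (E(J) = 0² = 0)
x = 0 (x = 20*0 = 0)
(t(-59) + 284353) + x = (-59 + 284353) + 0 = 284294 + 0 = 284294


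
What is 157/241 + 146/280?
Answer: 39573/33740 ≈ 1.1729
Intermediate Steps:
157/241 + 146/280 = 157*(1/241) + 146*(1/280) = 157/241 + 73/140 = 39573/33740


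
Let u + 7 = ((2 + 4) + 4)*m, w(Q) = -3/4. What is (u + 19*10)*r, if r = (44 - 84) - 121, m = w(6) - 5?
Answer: -40411/2 ≈ -20206.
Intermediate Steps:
w(Q) = -¾ (w(Q) = -3*¼ = -¾)
m = -23/4 (m = -¾ - 5 = -23/4 ≈ -5.7500)
r = -161 (r = -40 - 121 = -161)
u = -129/2 (u = -7 + ((2 + 4) + 4)*(-23/4) = -7 + (6 + 4)*(-23/4) = -7 + 10*(-23/4) = -7 - 115/2 = -129/2 ≈ -64.500)
(u + 19*10)*r = (-129/2 + 19*10)*(-161) = (-129/2 + 190)*(-161) = (251/2)*(-161) = -40411/2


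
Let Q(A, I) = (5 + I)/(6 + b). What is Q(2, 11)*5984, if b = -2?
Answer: 23936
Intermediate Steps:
Q(A, I) = 5/4 + I/4 (Q(A, I) = (5 + I)/(6 - 2) = (5 + I)/4 = (5 + I)*(1/4) = 5/4 + I/4)
Q(2, 11)*5984 = (5/4 + (1/4)*11)*5984 = (5/4 + 11/4)*5984 = 4*5984 = 23936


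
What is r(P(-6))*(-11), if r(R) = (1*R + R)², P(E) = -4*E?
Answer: -25344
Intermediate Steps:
r(R) = 4*R² (r(R) = (R + R)² = (2*R)² = 4*R²)
r(P(-6))*(-11) = (4*(-4*(-6))²)*(-11) = (4*24²)*(-11) = (4*576)*(-11) = 2304*(-11) = -25344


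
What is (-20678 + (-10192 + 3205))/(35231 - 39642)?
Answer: 2515/401 ≈ 6.2718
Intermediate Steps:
(-20678 + (-10192 + 3205))/(35231 - 39642) = (-20678 - 6987)/(-4411) = -27665*(-1/4411) = 2515/401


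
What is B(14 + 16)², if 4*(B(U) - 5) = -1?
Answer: 361/16 ≈ 22.563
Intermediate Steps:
B(U) = 19/4 (B(U) = 5 + (¼)*(-1) = 5 - ¼ = 19/4)
B(14 + 16)² = (19/4)² = 361/16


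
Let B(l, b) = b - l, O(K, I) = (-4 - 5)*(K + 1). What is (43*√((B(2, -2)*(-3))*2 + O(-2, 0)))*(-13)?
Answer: -559*√33 ≈ -3211.2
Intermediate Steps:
O(K, I) = -9 - 9*K (O(K, I) = -9*(1 + K) = -9 - 9*K)
(43*√((B(2, -2)*(-3))*2 + O(-2, 0)))*(-13) = (43*√(((-2 - 1*2)*(-3))*2 + (-9 - 9*(-2))))*(-13) = (43*√(((-2 - 2)*(-3))*2 + (-9 + 18)))*(-13) = (43*√(-4*(-3)*2 + 9))*(-13) = (43*√(12*2 + 9))*(-13) = (43*√(24 + 9))*(-13) = (43*√33)*(-13) = -559*√33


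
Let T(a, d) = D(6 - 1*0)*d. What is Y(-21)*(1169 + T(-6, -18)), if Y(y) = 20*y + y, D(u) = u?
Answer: -467901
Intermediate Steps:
T(a, d) = 6*d (T(a, d) = (6 - 1*0)*d = (6 + 0)*d = 6*d)
Y(y) = 21*y
Y(-21)*(1169 + T(-6, -18)) = (21*(-21))*(1169 + 6*(-18)) = -441*(1169 - 108) = -441*1061 = -467901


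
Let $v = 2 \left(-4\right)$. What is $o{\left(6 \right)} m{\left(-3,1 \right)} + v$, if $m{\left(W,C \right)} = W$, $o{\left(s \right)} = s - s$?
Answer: $-8$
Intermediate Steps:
$o{\left(s \right)} = 0$
$v = -8$
$o{\left(6 \right)} m{\left(-3,1 \right)} + v = 0 \left(-3\right) - 8 = 0 - 8 = -8$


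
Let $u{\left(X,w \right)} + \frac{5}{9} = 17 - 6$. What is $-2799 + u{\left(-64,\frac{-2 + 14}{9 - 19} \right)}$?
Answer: $- \frac{25097}{9} \approx -2788.6$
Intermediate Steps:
$u{\left(X,w \right)} = \frac{94}{9}$ ($u{\left(X,w \right)} = - \frac{5}{9} + \left(17 - 6\right) = - \frac{5}{9} + 11 = \frac{94}{9}$)
$-2799 + u{\left(-64,\frac{-2 + 14}{9 - 19} \right)} = -2799 + \frac{94}{9} = - \frac{25097}{9}$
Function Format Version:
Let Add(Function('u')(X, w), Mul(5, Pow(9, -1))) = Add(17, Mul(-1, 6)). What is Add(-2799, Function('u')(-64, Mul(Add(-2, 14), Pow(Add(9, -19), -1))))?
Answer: Rational(-25097, 9) ≈ -2788.6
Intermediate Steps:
Function('u')(X, w) = Rational(94, 9) (Function('u')(X, w) = Add(Rational(-5, 9), Add(17, Mul(-1, 6))) = Add(Rational(-5, 9), Add(17, -6)) = Add(Rational(-5, 9), 11) = Rational(94, 9))
Add(-2799, Function('u')(-64, Mul(Add(-2, 14), Pow(Add(9, -19), -1)))) = Add(-2799, Rational(94, 9)) = Rational(-25097, 9)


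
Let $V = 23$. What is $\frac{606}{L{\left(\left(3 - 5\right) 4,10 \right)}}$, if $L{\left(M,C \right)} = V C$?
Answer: $\frac{303}{115} \approx 2.6348$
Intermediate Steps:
$L{\left(M,C \right)} = 23 C$
$\frac{606}{L{\left(\left(3 - 5\right) 4,10 \right)}} = \frac{606}{23 \cdot 10} = \frac{606}{230} = 606 \cdot \frac{1}{230} = \frac{303}{115}$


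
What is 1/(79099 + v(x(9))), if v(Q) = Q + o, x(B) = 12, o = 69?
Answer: 1/79180 ≈ 1.2629e-5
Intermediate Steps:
v(Q) = 69 + Q (v(Q) = Q + 69 = 69 + Q)
1/(79099 + v(x(9))) = 1/(79099 + (69 + 12)) = 1/(79099 + 81) = 1/79180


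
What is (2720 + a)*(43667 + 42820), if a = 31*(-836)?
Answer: -2006152452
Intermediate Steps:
a = -25916
(2720 + a)*(43667 + 42820) = (2720 - 25916)*(43667 + 42820) = -23196*86487 = -2006152452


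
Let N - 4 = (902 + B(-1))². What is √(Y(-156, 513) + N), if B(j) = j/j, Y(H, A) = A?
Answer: √815926 ≈ 903.29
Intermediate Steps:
B(j) = 1
N = 815413 (N = 4 + (902 + 1)² = 4 + 903² = 4 + 815409 = 815413)
√(Y(-156, 513) + N) = √(513 + 815413) = √815926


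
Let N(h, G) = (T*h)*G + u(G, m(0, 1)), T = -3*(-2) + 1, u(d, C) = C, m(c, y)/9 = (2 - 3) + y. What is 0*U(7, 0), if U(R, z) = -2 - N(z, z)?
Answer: 0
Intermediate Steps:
m(c, y) = -9 + 9*y (m(c, y) = 9*((2 - 3) + y) = 9*(-1 + y) = -9 + 9*y)
T = 7 (T = 6 + 1 = 7)
N(h, G) = 7*G*h (N(h, G) = (7*h)*G + (-9 + 9*1) = 7*G*h + (-9 + 9) = 7*G*h + 0 = 7*G*h)
U(R, z) = -2 - 7*z**2 (U(R, z) = -2 - 7*z*z = -2 - 7*z**2)
0*U(7, 0) = 0*(-2 - 7*0**2) = 0*(-2 - 7*0) = 0*(-2 + 0) = 0*(-2) = 0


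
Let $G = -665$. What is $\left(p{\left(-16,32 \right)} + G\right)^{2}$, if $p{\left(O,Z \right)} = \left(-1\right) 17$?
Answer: $465124$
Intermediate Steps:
$p{\left(O,Z \right)} = -17$
$\left(p{\left(-16,32 \right)} + G\right)^{2} = \left(-17 - 665\right)^{2} = \left(-682\right)^{2} = 465124$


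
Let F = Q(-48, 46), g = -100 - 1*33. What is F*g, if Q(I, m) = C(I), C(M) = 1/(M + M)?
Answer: 133/96 ≈ 1.3854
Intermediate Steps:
C(M) = 1/(2*M)
Q(I, m) = 1/(2*I)
g = -133 (g = -100 - 33 = -133)
F = -1/96 (F = (1/2)/(-48) = (1/2)*(-1/48) = -1/96 ≈ -0.010417)
F*g = -1/96*(-133) = 133/96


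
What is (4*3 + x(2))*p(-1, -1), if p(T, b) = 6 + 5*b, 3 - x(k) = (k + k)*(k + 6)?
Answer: -17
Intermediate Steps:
x(k) = 3 - 2*k*(6 + k) (x(k) = 3 - (k + k)*(k + 6) = 3 - 2*k*(6 + k))
(4*3 + x(2))*p(-1, -1) = (4*3 + (3 - 12*2 - 2*2²))*(6 + 5*(-1)) = (12 + (3 - 24 - 2*4))*(6 - 5) = (12 + (3 - 24 - 8))*1 = (12 - 29)*1 = -17*1 = -17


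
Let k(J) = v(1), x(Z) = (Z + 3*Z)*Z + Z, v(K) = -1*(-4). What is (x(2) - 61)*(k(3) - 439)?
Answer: 18705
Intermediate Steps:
v(K) = 4
x(Z) = Z + 4*Z² (x(Z) = (4*Z)*Z + Z = 4*Z² + Z = Z + 4*Z²)
k(J) = 4
(x(2) - 61)*(k(3) - 439) = (2*(1 + 4*2) - 61)*(4 - 439) = (2*(1 + 8) - 61)*(-435) = (2*9 - 61)*(-435) = (18 - 61)*(-435) = -43*(-435) = 18705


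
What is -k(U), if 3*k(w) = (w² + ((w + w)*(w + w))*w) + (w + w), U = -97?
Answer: 3641477/3 ≈ 1.2138e+6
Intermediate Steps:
k(w) = w²/3 + 2*w/3 + 4*w³/3 (k(w) = ((w² + ((w + w)*(w + w))*w) + (w + w))/3 = ((w² + ((2*w)*(2*w))*w) + 2*w)/3 = ((w² + (4*w²)*w) + 2*w)/3 = ((w² + 4*w³) + 2*w)/3 = (w² + 2*w + 4*w³)/3 = w²/3 + 2*w/3 + 4*w³/3)
-k(U) = -(-97)*(2 - 97 + 4*(-97)²)/3 = -(-97)*(2 - 97 + 4*9409)/3 = -(-97)*(2 - 97 + 37636)/3 = -(-97)*37541/3 = -1*(-3641477/3) = 3641477/3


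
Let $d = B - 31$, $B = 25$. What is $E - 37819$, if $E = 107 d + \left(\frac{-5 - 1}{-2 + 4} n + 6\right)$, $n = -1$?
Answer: $-38452$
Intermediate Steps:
$d = -6$ ($d = 25 - 31 = -6$)
$E = -633$ ($E = 107 \left(-6\right) + \left(\frac{-5 - 1}{-2 + 4} \left(-1\right) + 6\right) = -642 + \left(- \frac{6}{2} \left(-1\right) + 6\right) = -642 + \left(\left(-6\right) \frac{1}{2} \left(-1\right) + 6\right) = -642 + \left(\left(-3\right) \left(-1\right) + 6\right) = -642 + \left(3 + 6\right) = -642 + 9 = -633$)
$E - 37819 = -633 - 37819 = -38452$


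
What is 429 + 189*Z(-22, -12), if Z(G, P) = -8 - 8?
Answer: -2595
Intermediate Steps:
Z(G, P) = -16
429 + 189*Z(-22, -12) = 429 + 189*(-16) = 429 - 3024 = -2595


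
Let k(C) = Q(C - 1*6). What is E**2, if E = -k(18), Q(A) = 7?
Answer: 49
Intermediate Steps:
k(C) = 7
E = -7 (E = -1*7 = -7)
E**2 = (-7)**2 = 49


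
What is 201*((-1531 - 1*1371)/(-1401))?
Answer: 194434/467 ≈ 416.35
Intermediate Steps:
201*((-1531 - 1*1371)/(-1401)) = 201*((-1531 - 1371)*(-1/1401)) = 201*(-2902*(-1/1401)) = 201*(2902/1401) = 194434/467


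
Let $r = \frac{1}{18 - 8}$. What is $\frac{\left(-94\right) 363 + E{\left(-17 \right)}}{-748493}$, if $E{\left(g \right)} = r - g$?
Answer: $\frac{341049}{7484930} \approx 0.045565$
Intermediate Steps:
$r = \frac{1}{10} \approx 0.1$
$E{\left(g \right)} = \frac{1}{10} - g$
$\frac{\left(-94\right) 363 + E{\left(-17 \right)}}{-748493} = \frac{\left(-94\right) 363 + \left(\frac{1}{10} - -17\right)}{-748493} = \left(-34122 + \left(\frac{1}{10} + 17\right)\right) \left(- \frac{1}{748493}\right) = \left(-34122 + \frac{171}{10}\right) \left(- \frac{1}{748493}\right) = \left(- \frac{341049}{10}\right) \left(- \frac{1}{748493}\right) = \frac{341049}{7484930}$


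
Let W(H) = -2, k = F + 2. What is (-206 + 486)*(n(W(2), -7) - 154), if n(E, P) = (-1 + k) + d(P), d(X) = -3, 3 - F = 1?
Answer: -43120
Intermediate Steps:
F = 2 (F = 3 - 1*1 = 3 - 1 = 2)
k = 4 (k = 2 + 2 = 4)
n(E, P) = 0 (n(E, P) = (-1 + 4) - 3 = 3 - 3 = 0)
(-206 + 486)*(n(W(2), -7) - 154) = (-206 + 486)*(0 - 154) = 280*(-154) = -43120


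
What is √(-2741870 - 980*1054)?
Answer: I*√3774790 ≈ 1942.9*I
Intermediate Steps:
√(-2741870 - 980*1054) = √(-2741870 - 1032920) = √(-3774790) = I*√3774790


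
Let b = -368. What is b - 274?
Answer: -642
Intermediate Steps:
b - 274 = -368 - 274 = -642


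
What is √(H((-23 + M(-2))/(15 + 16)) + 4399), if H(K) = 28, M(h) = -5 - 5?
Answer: √4427 ≈ 66.536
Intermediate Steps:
M(h) = -10
√(H((-23 + M(-2))/(15 + 16)) + 4399) = √(28 + 4399) = √4427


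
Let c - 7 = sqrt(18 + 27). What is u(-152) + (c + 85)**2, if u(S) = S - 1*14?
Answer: 8343 + 552*sqrt(5) ≈ 9577.3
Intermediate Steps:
c = 7 + 3*sqrt(5) (c = 7 + sqrt(18 + 27) = 7 + sqrt(45) = 7 + 3*sqrt(5) ≈ 13.708)
u(S) = -14 + S (u(S) = S - 14 = -14 + S)
u(-152) + (c + 85)**2 = (-14 - 152) + ((7 + 3*sqrt(5)) + 85)**2 = -166 + (92 + 3*sqrt(5))**2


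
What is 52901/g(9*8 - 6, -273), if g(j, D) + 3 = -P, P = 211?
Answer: -52901/214 ≈ -247.20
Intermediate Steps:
g(j, D) = -214 (g(j, D) = -3 - 1*211 = -3 - 211 = -214)
52901/g(9*8 - 6, -273) = 52901/(-214) = 52901*(-1/214) = -52901/214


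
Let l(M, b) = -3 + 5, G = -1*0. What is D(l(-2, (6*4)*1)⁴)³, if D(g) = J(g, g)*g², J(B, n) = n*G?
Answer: 0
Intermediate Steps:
G = 0
l(M, b) = 2
J(B, n) = 0 (J(B, n) = n*0 = 0)
D(g) = 0 (D(g) = 0*g² = 0)
D(l(-2, (6*4)*1)⁴)³ = 0³ = 0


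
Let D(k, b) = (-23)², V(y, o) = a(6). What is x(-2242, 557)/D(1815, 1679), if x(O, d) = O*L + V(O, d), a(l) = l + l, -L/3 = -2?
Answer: -13440/529 ≈ -25.406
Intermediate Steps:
L = 6 (L = -3*(-2) = 6)
a(l) = 2*l
V(y, o) = 12 (V(y, o) = 2*6 = 12)
x(O, d) = 12 + 6*O (x(O, d) = O*6 + 12 = 6*O + 12 = 12 + 6*O)
D(k, b) = 529
x(-2242, 557)/D(1815, 1679) = (12 + 6*(-2242))/529 = (12 - 13452)*(1/529) = -13440*1/529 = -13440/529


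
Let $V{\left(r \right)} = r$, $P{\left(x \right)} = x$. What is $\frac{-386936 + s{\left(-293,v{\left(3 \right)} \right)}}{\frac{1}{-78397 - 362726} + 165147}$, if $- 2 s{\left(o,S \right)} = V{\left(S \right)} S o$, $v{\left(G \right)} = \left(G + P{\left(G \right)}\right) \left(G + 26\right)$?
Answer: $\frac{892942791627}{36425070040} \approx 24.515$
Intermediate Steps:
$v{\left(G \right)} = 2 G \left(26 + G\right)$ ($v{\left(G \right)} = \left(G + G\right) \left(G + 26\right) = 2 G \left(26 + G\right)$)
$s{\left(o,S \right)} = - \frac{o S^{2}}{2}$ ($s{\left(o,S \right)} = - \frac{S S o}{2} = - \frac{S^{2} o}{2} = - \frac{o S^{2}}{2}$)
$\frac{-386936 + s{\left(-293,v{\left(3 \right)} \right)}}{\frac{1}{-78397 - 362726} + 165147} = \frac{-386936 - - \frac{293 \left(2 \cdot 3 \left(26 + 3\right)\right)^{2}}{2}}{\frac{1}{-78397 - 362726} + 165147} = \frac{-386936 - - \frac{293 \left(2 \cdot 3 \cdot 29\right)^{2}}{2}}{\frac{1}{-441123} + 165147} = \frac{-386936 - - \frac{293 \cdot 174^{2}}{2}}{- \frac{1}{441123} + 165147} = \frac{-386936 - \left(- \frac{293}{2}\right) 30276}{\frac{72850140080}{441123}} = \left(-386936 + 4435434\right) \frac{441123}{72850140080} = 4048498 \cdot \frac{441123}{72850140080} = \frac{892942791627}{36425070040}$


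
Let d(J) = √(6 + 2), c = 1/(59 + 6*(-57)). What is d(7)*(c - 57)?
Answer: -32264*√2/283 ≈ -161.23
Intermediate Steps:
c = -1/283 (c = 1/(59 - 342) = 1/(-283) = -1/283 ≈ -0.0035336)
d(J) = 2*√2 (d(J) = √8 = 2*√2)
d(7)*(c - 57) = (2*√2)*(-1/283 - 57) = (2*√2)*(-16132/283) = -32264*√2/283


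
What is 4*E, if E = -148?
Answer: -592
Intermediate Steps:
4*E = 4*(-148) = -592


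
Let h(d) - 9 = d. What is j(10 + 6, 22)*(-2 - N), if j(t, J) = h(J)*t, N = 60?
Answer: -30752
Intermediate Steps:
h(d) = 9 + d
j(t, J) = t*(9 + J) (j(t, J) = (9 + J)*t = t*(9 + J))
j(10 + 6, 22)*(-2 - N) = ((10 + 6)*(9 + 22))*(-2 - 1*60) = (16*31)*(-2 - 60) = 496*(-62) = -30752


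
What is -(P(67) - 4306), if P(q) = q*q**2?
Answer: -296457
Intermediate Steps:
P(q) = q**3
-(P(67) - 4306) = -(67**3 - 4306) = -(300763 - 4306) = -1*296457 = -296457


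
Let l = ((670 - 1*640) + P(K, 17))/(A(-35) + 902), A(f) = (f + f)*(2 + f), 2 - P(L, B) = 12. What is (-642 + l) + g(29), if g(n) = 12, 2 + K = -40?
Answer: -505885/803 ≈ -629.99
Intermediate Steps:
K = -42 (K = -2 - 40 = -42)
P(L, B) = -10 (P(L, B) = 2 - 1*12 = 2 - 12 = -10)
A(f) = 2*f*(2 + f) (A(f) = (2*f)*(2 + f) = 2*f*(2 + f))
l = 5/803 (l = ((670 - 1*640) - 10)/(2*(-35)*(2 - 35) + 902) = ((670 - 640) - 10)/(2*(-35)*(-33) + 902) = (30 - 10)/(2310 + 902) = 20/3212 = 20*(1/3212) = 5/803 ≈ 0.0062267)
(-642 + l) + g(29) = (-642 + 5/803) + 12 = -515521/803 + 12 = -505885/803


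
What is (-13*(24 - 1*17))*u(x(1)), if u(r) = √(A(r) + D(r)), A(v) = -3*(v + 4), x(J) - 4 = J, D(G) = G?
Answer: -91*I*√22 ≈ -426.83*I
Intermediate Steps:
x(J) = 4 + J
A(v) = -12 - 3*v (A(v) = -3*(4 + v) = -12 - 3*v)
u(r) = √(-12 - 2*r) (u(r) = √((-12 - 3*r) + r) = √(-12 - 2*r))
(-13*(24 - 1*17))*u(x(1)) = (-13*(24 - 1*17))*√(-12 - 2*(4 + 1)) = (-13*(24 - 17))*√(-12 - 2*5) = (-13*7)*√(-12 - 10) = -91*I*√22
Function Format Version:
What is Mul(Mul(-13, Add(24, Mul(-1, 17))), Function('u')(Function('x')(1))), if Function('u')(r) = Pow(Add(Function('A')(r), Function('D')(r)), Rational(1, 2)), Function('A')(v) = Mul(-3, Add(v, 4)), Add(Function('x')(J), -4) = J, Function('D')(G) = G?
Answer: Mul(-91, I, Pow(22, Rational(1, 2))) ≈ Mul(-426.83, I)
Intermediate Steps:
Function('x')(J) = Add(4, J)
Function('A')(v) = Add(-12, Mul(-3, v)) (Function('A')(v) = Mul(-3, Add(4, v)) = Add(-12, Mul(-3, v)))
Function('u')(r) = Pow(Add(-12, Mul(-2, r)), Rational(1, 2)) (Function('u')(r) = Pow(Add(Add(-12, Mul(-3, r)), r), Rational(1, 2)) = Pow(Add(-12, Mul(-2, r)), Rational(1, 2)))
Mul(Mul(-13, Add(24, Mul(-1, 17))), Function('u')(Function('x')(1))) = Mul(Mul(-13, Add(24, Mul(-1, 17))), Pow(Add(-12, Mul(-2, Add(4, 1))), Rational(1, 2))) = Mul(Mul(-13, Add(24, -17)), Pow(Add(-12, Mul(-2, 5)), Rational(1, 2))) = Mul(Mul(-13, 7), Pow(Add(-12, -10), Rational(1, 2))) = Mul(-91, Pow(-22, Rational(1, 2))) = Mul(-91, Mul(I, Pow(22, Rational(1, 2)))) = Mul(-91, I, Pow(22, Rational(1, 2)))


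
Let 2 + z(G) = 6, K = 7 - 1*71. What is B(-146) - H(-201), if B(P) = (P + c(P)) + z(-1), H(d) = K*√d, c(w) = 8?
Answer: -134 + 64*I*√201 ≈ -134.0 + 907.36*I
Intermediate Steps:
K = -64 (K = 7 - 71 = -64)
H(d) = -64*√d
z(G) = 4 (z(G) = -2 + 6 = 4)
B(P) = 12 + P (B(P) = (P + 8) + 4 = (8 + P) + 4 = 12 + P)
B(-146) - H(-201) = (12 - 146) - (-64)*√(-201) = -134 - (-64)*I*√201 = -134 + 64*I*√201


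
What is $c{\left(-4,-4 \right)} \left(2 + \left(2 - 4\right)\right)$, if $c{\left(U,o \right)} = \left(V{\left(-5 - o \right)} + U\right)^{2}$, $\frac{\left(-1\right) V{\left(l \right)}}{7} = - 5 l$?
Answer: $0$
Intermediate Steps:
$V{\left(l \right)} = 35 l$ ($V{\left(l \right)} = - 7 \left(- 5 l\right) = 35 l$)
$c{\left(U,o \right)} = \left(-175 + U - 35 o\right)^{2}$ ($c{\left(U,o \right)} = \left(35 \left(-5 - o\right) + U\right)^{2} = \left(\left(-175 - 35 o\right) + U\right)^{2} = \left(-175 + U - 35 o\right)^{2}$)
$c{\left(-4,-4 \right)} \left(2 + \left(2 - 4\right)\right) = \left(-175 - 4 - -140\right)^{2} \left(2 + \left(2 - 4\right)\right) = \left(-175 - 4 + 140\right)^{2} \left(2 + \left(2 - 4\right)\right) = \left(-39\right)^{2} \left(2 - 2\right) = 1521 \cdot 0 = 0$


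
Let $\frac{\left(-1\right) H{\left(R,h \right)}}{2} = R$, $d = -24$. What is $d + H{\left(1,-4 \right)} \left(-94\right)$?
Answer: $164$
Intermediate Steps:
$H{\left(R,h \right)} = - 2 R$
$d + H{\left(1,-4 \right)} \left(-94\right) = -24 + \left(-2\right) 1 \left(-94\right) = -24 - -188 = -24 + 188 = 164$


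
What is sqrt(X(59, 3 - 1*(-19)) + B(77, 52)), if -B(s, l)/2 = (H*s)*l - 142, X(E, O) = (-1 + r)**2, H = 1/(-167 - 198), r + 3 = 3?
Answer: sqrt(40892045)/365 ≈ 17.520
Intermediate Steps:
r = 0 (r = -3 + 3 = 0)
H = -1/365 (H = 1/(-365) = -1/365 ≈ -0.0027397)
X(E, O) = 1 (X(E, O) = (-1 + 0)**2 = (-1)**2 = 1)
B(s, l) = 284 + 2*l*s/365 (B(s, l) = -2*((-s/365)*l - 142) = -2*(-l*s/365 - 142) = -2*(-142 - l*s/365) = 284 + 2*l*s/365)
sqrt(X(59, 3 - 1*(-19)) + B(77, 52)) = sqrt(1 + (284 + (2/365)*52*77)) = sqrt(1 + (284 + 8008/365)) = sqrt(1 + 111668/365) = sqrt(112033/365) = sqrt(40892045)/365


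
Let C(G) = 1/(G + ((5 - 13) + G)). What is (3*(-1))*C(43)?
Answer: -1/26 ≈ -0.038462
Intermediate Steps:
C(G) = 1/(-8 + 2*G) (C(G) = 1/(G + (-8 + G)) = 1/(-8 + 2*G))
(3*(-1))*C(43) = (3*(-1))*(1/(2*(-4 + 43))) = -3/(2*39) = -3*1/78 = -1/26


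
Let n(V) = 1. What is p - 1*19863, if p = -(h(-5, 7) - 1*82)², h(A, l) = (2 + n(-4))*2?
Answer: -25639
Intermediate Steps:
h(A, l) = 6 (h(A, l) = (2 + 1)*2 = 3*2 = 6)
p = -5776 (p = -(6 - 1*82)² = -(6 - 82)² = -1*(-76)² = -1*5776 = -5776)
p - 1*19863 = -5776 - 1*19863 = -5776 - 19863 = -25639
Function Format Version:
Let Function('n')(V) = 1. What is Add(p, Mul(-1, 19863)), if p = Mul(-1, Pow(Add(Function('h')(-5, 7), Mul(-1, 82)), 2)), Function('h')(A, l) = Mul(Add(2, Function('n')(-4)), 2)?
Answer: -25639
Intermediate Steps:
Function('h')(A, l) = 6 (Function('h')(A, l) = Mul(Add(2, 1), 2) = Mul(3, 2) = 6)
p = -5776 (p = Mul(-1, Pow(Add(6, Mul(-1, 82)), 2)) = Mul(-1, Pow(Add(6, -82), 2)) = Mul(-1, Pow(-76, 2)) = Mul(-1, 5776) = -5776)
Add(p, Mul(-1, 19863)) = Add(-5776, Mul(-1, 19863)) = Add(-5776, -19863) = -25639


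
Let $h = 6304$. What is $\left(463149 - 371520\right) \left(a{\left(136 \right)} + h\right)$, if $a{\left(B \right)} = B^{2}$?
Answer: $2272399200$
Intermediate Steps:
$\left(463149 - 371520\right) \left(a{\left(136 \right)} + h\right) = \left(463149 - 371520\right) \left(136^{2} + 6304\right) = 91629 \left(18496 + 6304\right) = 91629 \cdot 24800 = 2272399200$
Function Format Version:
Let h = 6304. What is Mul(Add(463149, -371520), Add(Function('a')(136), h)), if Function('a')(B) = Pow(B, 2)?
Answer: 2272399200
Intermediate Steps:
Mul(Add(463149, -371520), Add(Function('a')(136), h)) = Mul(Add(463149, -371520), Add(Pow(136, 2), 6304)) = Mul(91629, Add(18496, 6304)) = Mul(91629, 24800) = 2272399200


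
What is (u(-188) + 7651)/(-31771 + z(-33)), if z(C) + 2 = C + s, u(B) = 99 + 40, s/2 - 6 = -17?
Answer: -3895/15914 ≈ -0.24475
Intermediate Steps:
s = -22 (s = 12 + 2*(-17) = 12 - 34 = -22)
u(B) = 139
z(C) = -24 + C (z(C) = -2 + (C - 22) = -2 + (-22 + C) = -24 + C)
(u(-188) + 7651)/(-31771 + z(-33)) = (139 + 7651)/(-31771 + (-24 - 33)) = 7790/(-31771 - 57) = 7790/(-31828) = 7790*(-1/31828) = -3895/15914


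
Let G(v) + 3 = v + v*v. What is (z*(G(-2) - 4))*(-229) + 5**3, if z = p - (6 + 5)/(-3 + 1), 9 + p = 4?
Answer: 1395/2 ≈ 697.50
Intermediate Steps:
p = -5 (p = -9 + 4 = -5)
z = 1/2 (z = -5 - (6 + 5)/(-3 + 1) = -5 - 11/(-2) = -5 - 11*(-1)/2 = -5 - 1*(-11/2) = -5 + 11/2 = 1/2 ≈ 0.50000)
G(v) = -3 + v + v**2 (G(v) = -3 + (v + v*v) = -3 + (v + v**2) = -3 + v + v**2)
(z*(G(-2) - 4))*(-229) + 5**3 = (((-3 - 2 + (-2)**2) - 4)/2)*(-229) + 5**3 = (((-3 - 2 + 4) - 4)/2)*(-229) + 125 = ((-1 - 4)/2)*(-229) + 125 = ((1/2)*(-5))*(-229) + 125 = -5/2*(-229) + 125 = 1145/2 + 125 = 1395/2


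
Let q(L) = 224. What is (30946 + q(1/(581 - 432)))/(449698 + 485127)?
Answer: 6234/186965 ≈ 0.033343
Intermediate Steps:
(30946 + q(1/(581 - 432)))/(449698 + 485127) = (30946 + 224)/(449698 + 485127) = 31170/934825 = 31170*(1/934825) = 6234/186965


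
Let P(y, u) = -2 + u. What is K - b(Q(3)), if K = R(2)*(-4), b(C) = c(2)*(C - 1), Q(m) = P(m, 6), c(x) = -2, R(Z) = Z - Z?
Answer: 6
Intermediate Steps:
R(Z) = 0
Q(m) = 4 (Q(m) = -2 + 6 = 4)
b(C) = 2 - 2*C (b(C) = -2*(C - 1) = -2*(-1 + C) = 2 - 2*C)
K = 0 (K = 0*(-4) = 0)
K - b(Q(3)) = 0 - (2 - 2*4) = 0 - (2 - 8) = 0 - 1*(-6) = 0 + 6 = 6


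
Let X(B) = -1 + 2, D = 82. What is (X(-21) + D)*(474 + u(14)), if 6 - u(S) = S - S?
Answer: 39840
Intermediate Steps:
X(B) = 1
u(S) = 6 (u(S) = 6 - (S - S) = 6 - 1*0 = 6 + 0 = 6)
(X(-21) + D)*(474 + u(14)) = (1 + 82)*(474 + 6) = 83*480 = 39840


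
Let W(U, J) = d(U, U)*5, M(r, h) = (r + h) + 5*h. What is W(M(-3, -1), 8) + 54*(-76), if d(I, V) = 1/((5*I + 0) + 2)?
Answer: -176477/43 ≈ -4104.1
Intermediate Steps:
d(I, V) = 1/(2 + 5*I) (d(I, V) = 1/(5*I + 2) = 1/(2 + 5*I))
M(r, h) = r + 6*h (M(r, h) = (h + r) + 5*h = r + 6*h)
W(U, J) = 5/(2 + 5*U)
W(M(-3, -1), 8) + 54*(-76) = 5/(2 + 5*(-3 + 6*(-1))) + 54*(-76) = 5/(2 + 5*(-3 - 6)) - 4104 = 5/(2 + 5*(-9)) - 4104 = 5/(2 - 45) - 4104 = 5/(-43) - 4104 = 5*(-1/43) - 4104 = -5/43 - 4104 = -176477/43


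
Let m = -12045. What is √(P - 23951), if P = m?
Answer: 2*I*√8999 ≈ 189.73*I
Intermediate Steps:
P = -12045
√(P - 23951) = √(-12045 - 23951) = √(-35996) = 2*I*√8999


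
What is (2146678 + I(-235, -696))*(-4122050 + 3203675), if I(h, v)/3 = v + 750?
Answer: -1971604185000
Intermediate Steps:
I(h, v) = 2250 + 3*v (I(h, v) = 3*(v + 750) = 3*(750 + v) = 2250 + 3*v)
(2146678 + I(-235, -696))*(-4122050 + 3203675) = (2146678 + (2250 + 3*(-696)))*(-4122050 + 3203675) = (2146678 + (2250 - 2088))*(-918375) = (2146678 + 162)*(-918375) = 2146840*(-918375) = -1971604185000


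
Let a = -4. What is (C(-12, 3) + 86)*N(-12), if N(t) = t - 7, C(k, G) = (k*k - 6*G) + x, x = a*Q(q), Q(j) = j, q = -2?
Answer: -4180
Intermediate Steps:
x = 8 (x = -4*(-2) = 8)
C(k, G) = 8 + k**2 - 6*G (C(k, G) = (k*k - 6*G) + 8 = (k**2 - 6*G) + 8 = 8 + k**2 - 6*G)
N(t) = -7 + t
(C(-12, 3) + 86)*N(-12) = ((8 + (-12)**2 - 6*3) + 86)*(-7 - 12) = ((8 + 144 - 18) + 86)*(-19) = (134 + 86)*(-19) = 220*(-19) = -4180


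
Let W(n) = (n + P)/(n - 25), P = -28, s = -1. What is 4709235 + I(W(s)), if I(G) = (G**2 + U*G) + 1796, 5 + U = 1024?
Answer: 3185426123/676 ≈ 4.7122e+6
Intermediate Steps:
W(n) = (-28 + n)/(-25 + n) (W(n) = (n - 28)/(n - 25) = (-28 + n)/(-25 + n))
U = 1019 (U = -5 + 1024 = 1019)
I(G) = 1796 + G**2 + 1019*G (I(G) = (G**2 + 1019*G) + 1796 = 1796 + G**2 + 1019*G)
4709235 + I(W(s)) = 4709235 + (1796 + ((-28 - 1)/(-25 - 1))**2 + 1019*((-28 - 1)/(-25 - 1))) = 4709235 + (1796 + (-29/(-26))**2 + 1019*(-29/(-26))) = 4709235 + (1796 + (-1/26*(-29))**2 + 1019*(-1/26*(-29))) = 4709235 + (1796 + (29/26)**2 + 1019*(29/26)) = 4709235 + (1796 + 841/676 + 29551/26) = 4709235 + 1983263/676 = 3185426123/676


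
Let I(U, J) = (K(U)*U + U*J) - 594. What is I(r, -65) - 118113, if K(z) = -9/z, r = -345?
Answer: -96291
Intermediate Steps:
I(U, J) = -603 + J*U (I(U, J) = ((-9/U)*U + U*J) - 594 = (-9 + J*U) - 594 = -603 + J*U)
I(r, -65) - 118113 = (-603 - 65*(-345)) - 118113 = (-603 + 22425) - 118113 = 21822 - 118113 = -96291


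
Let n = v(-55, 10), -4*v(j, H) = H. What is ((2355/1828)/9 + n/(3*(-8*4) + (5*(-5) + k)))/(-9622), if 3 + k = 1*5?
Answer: -107125/6279278712 ≈ -1.7060e-5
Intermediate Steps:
v(j, H) = -H/4
k = 2 (k = -3 + 1*5 = -3 + 5 = 2)
n = -5/2 (n = -¼*10 = -5/2 ≈ -2.5000)
((2355/1828)/9 + n/(3*(-8*4) + (5*(-5) + k)))/(-9622) = ((2355/1828)/9 - 5/(2*(3*(-8*4) + (5*(-5) + 2))))/(-9622) = ((2355*(1/1828))*(⅑) - 5/(2*(3*(-32) + (-25 + 2))))*(-1/9622) = ((2355/1828)*(⅑) - 5/(2*(-96 - 23)))*(-1/9622) = (785/5484 - 5/2/(-119))*(-1/9622) = (785/5484 - 5/2*(-1/119))*(-1/9622) = (785/5484 + 5/238)*(-1/9622) = (107125/652596)*(-1/9622) = -107125/6279278712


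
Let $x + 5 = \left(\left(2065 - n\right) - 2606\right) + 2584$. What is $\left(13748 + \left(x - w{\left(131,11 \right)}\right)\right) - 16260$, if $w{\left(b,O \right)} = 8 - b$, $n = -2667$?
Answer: $2316$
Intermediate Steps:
$x = 4705$ ($x = -5 + \left(\left(\left(2065 - -2667\right) - 2606\right) + 2584\right) = -5 + \left(\left(\left(2065 + 2667\right) - 2606\right) + 2584\right) = -5 + \left(\left(4732 - 2606\right) + 2584\right) = -5 + \left(2126 + 2584\right) = -5 + 4710 = 4705$)
$\left(13748 + \left(x - w{\left(131,11 \right)}\right)\right) - 16260 = \left(13748 + \left(4705 - \left(8 - 131\right)\right)\right) - 16260 = \left(13748 + \left(4705 - -123\right)\right) - 16260 = \left(13748 + \left(4705 + 123\right)\right) - 16260 = \left(13748 + 4828\right) - 16260 = 18576 - 16260 = 2316$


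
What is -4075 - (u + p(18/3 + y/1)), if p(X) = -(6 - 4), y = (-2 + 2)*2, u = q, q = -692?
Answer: -3381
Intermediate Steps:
u = -692
y = 0 (y = 0*2 = 0)
p(X) = -2 (p(X) = -1*2 = -2)
-4075 - (u + p(18/3 + y/1)) = -4075 - (-692 - 2) = -4075 - 1*(-694) = -4075 + 694 = -3381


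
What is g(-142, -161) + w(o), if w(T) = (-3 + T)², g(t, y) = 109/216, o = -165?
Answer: 6096493/216 ≈ 28225.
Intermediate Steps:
g(t, y) = 109/216 (g(t, y) = 109*(1/216) = 109/216)
g(-142, -161) + w(o) = 109/216 + (-3 - 165)² = 109/216 + (-168)² = 109/216 + 28224 = 6096493/216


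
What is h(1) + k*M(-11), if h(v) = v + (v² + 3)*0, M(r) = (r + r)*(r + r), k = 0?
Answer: 1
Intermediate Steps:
M(r) = 4*r² (M(r) = (2*r)*(2*r) = 4*r²)
h(v) = v (h(v) = v + (3 + v²)*0 = v + 0 = v)
h(1) + k*M(-11) = 1 + 0*(4*(-11)²) = 1 + 0*(4*121) = 1 + 0*484 = 1 + 0 = 1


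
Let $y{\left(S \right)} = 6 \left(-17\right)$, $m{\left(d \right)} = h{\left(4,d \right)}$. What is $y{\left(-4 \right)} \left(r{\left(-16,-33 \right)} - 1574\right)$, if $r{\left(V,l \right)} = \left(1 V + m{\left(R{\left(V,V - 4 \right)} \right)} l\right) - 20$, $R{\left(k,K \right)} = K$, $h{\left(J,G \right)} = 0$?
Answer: $164220$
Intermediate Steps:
$m{\left(d \right)} = 0$
$y{\left(S \right)} = -102$
$r{\left(V,l \right)} = -20 + V$ ($r{\left(V,l \right)} = \left(1 V + 0 l\right) - 20 = \left(V + 0\right) - 20 = V - 20 = -20 + V$)
$y{\left(-4 \right)} \left(r{\left(-16,-33 \right)} - 1574\right) = - 102 \left(\left(-20 - 16\right) - 1574\right) = - 102 \left(-36 - 1574\right) = \left(-102\right) \left(-1610\right) = 164220$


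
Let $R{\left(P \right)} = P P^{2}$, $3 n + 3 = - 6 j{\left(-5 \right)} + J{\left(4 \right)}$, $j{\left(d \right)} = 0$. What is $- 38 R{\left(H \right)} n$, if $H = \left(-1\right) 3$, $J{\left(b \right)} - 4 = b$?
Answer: $1710$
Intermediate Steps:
$J{\left(b \right)} = 4 + b$
$H = -3$
$n = \frac{5}{3}$ ($n = -1 + \frac{\left(-6\right) 0 + \left(4 + 4\right)}{3} = -1 + \frac{0 + 8}{3} = -1 + \frac{1}{3} \cdot 8 = -1 + \frac{8}{3} = \frac{5}{3} \approx 1.6667$)
$R{\left(P \right)} = P^{3}$
$- 38 R{\left(H \right)} n = - 38 \left(-3\right)^{3} \cdot \frac{5}{3} = \left(-38\right) \left(-27\right) \frac{5}{3} = 1026 \cdot \frac{5}{3} = 1710$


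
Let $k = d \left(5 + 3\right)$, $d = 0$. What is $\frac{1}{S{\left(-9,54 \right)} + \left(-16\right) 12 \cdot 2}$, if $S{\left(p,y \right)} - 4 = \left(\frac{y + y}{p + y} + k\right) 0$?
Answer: $- \frac{1}{380} \approx -0.0026316$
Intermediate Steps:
$k = 0$ ($k = 0 \left(5 + 3\right) = 0 \cdot 8 = 0$)
$S{\left(p,y \right)} = 4$ ($S{\left(p,y \right)} = 4 + \left(\frac{y + y}{p + y} + 0\right) 0 = 4 + \left(\frac{2 y}{p + y} + 0\right) 0 = 4 + \frac{2 y}{p + y} 0 = 4 + 0 = 4$)
$\frac{1}{S{\left(-9,54 \right)} + \left(-16\right) 12 \cdot 2} = \frac{1}{4 + \left(-16\right) 12 \cdot 2} = \frac{1}{4 - 384} = \frac{1}{-380} = - \frac{1}{380}$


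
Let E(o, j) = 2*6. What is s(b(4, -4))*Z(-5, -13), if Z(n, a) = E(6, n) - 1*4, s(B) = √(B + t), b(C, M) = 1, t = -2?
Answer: 8*I ≈ 8.0*I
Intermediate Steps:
E(o, j) = 12
s(B) = √(-2 + B) (s(B) = √(B - 2) = √(-2 + B))
Z(n, a) = 8 (Z(n, a) = 12 - 1*4 = 12 - 4 = 8)
s(b(4, -4))*Z(-5, -13) = √(-2 + 1)*8 = √(-1)*8 = I*8 = 8*I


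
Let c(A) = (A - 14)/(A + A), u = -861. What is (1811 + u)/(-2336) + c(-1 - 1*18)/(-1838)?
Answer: -8303611/20394448 ≈ -0.40715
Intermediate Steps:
c(A) = (-14 + A)/(2*A) (c(A) = (-14 + A)/((2*A)) = (-14 + A)*(1/(2*A)) = (-14 + A)/(2*A))
(1811 + u)/(-2336) + c(-1 - 1*18)/(-1838) = (1811 - 861)/(-2336) + ((-14 + (-1 - 1*18))/(2*(-1 - 1*18)))/(-1838) = 950*(-1/2336) + ((-14 + (-1 - 18))/(2*(-1 - 18)))*(-1/1838) = -475/1168 + ((½)*(-14 - 19)/(-19))*(-1/1838) = -475/1168 + ((½)*(-1/19)*(-33))*(-1/1838) = -475/1168 + (33/38)*(-1/1838) = -475/1168 - 33/69844 = -8303611/20394448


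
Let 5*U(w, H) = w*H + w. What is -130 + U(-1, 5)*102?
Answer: -1262/5 ≈ -252.40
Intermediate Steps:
U(w, H) = w/5 + H*w/5 (U(w, H) = (w*H + w)/5 = (H*w + w)/5 = (w + H*w)/5 = w/5 + H*w/5)
-130 + U(-1, 5)*102 = -130 + ((1/5)*(-1)*(1 + 5))*102 = -130 + ((1/5)*(-1)*6)*102 = -130 - 6/5*102 = -130 - 612/5 = -1262/5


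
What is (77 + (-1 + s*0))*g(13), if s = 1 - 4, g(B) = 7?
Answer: 532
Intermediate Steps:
s = -3
(77 + (-1 + s*0))*g(13) = (77 + (-1 - 3*0))*7 = (77 + (-1 + 0))*7 = (77 - 1)*7 = 76*7 = 532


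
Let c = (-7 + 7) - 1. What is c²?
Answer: 1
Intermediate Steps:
c = -1 (c = 0 - 1 = -1)
c² = (-1)² = 1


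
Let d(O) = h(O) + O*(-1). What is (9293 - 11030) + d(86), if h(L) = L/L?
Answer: -1822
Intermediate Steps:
h(L) = 1
d(O) = 1 - O (d(O) = 1 + O*(-1) = 1 - O)
(9293 - 11030) + d(86) = (9293 - 11030) + (1 - 1*86) = -1737 + (1 - 86) = -1737 - 85 = -1822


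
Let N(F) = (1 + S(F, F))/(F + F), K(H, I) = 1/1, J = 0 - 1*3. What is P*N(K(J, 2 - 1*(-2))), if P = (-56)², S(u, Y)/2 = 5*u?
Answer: 17248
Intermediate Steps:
J = -3 (J = 0 - 3 = -3)
K(H, I) = 1
S(u, Y) = 10*u (S(u, Y) = 2*(5*u) = 10*u)
N(F) = (1 + 10*F)/(2*F) (N(F) = (1 + 10*F)/(F + F) = (1 + 10*F)/((2*F)) = (1 + 10*F)*(1/(2*F)) = (1 + 10*F)/(2*F))
P = 3136
P*N(K(J, 2 - 1*(-2))) = 3136*(5 + (½)/1) = 3136*(5 + (½)*1) = 3136*(5 + ½) = 3136*(11/2) = 17248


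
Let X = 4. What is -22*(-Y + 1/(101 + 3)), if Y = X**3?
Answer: 73205/52 ≈ 1407.8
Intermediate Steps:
Y = 64 (Y = 4**3 = 64)
-22*(-Y + 1/(101 + 3)) = -22*(-1*64 + 1/(101 + 3)) = -22*(-64 + 1/104) = -22*(-6655/104) = 73205/52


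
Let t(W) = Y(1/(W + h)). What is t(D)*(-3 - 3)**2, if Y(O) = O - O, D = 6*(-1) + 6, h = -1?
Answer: 0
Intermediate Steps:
D = 0 (D = -6 + 6 = 0)
Y(O) = 0
t(W) = 0
t(D)*(-3 - 3)**2 = 0*(-3 - 3)**2 = 0*(-6)**2 = 0*36 = 0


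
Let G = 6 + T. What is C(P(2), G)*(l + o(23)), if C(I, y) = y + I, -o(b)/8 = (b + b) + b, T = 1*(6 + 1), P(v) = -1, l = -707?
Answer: -15108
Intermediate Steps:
T = 7 (T = 1*7 = 7)
G = 13 (G = 6 + 7 = 13)
o(b) = -24*b (o(b) = -8*((b + b) + b) = -8*(2*b + b) = -24*b)
C(I, y) = I + y
C(P(2), G)*(l + o(23)) = (-1 + 13)*(-707 - 24*23) = 12*(-707 - 552) = 12*(-1259) = -15108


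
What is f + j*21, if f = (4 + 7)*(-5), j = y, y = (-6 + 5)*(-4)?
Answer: 29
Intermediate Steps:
y = 4 (y = -1*(-4) = 4)
j = 4
f = -55 (f = 11*(-5) = -55)
f + j*21 = -55 + 4*21 = -55 + 84 = 29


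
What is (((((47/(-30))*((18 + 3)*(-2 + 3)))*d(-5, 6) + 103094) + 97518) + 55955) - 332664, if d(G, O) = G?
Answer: -151865/2 ≈ -75933.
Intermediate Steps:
(((((47/(-30))*((18 + 3)*(-2 + 3)))*d(-5, 6) + 103094) + 97518) + 55955) - 332664 = (((((47/(-30))*((18 + 3)*(-2 + 3)))*(-5) + 103094) + 97518) + 55955) - 332664 = (((((47*(-1/30))*(21*1))*(-5) + 103094) + 97518) + 55955) - 332664 = (((-47/30*21*(-5) + 103094) + 97518) + 55955) - 332664 = (((-329/10*(-5) + 103094) + 97518) + 55955) - 332664 = (((329/2 + 103094) + 97518) + 55955) - 332664 = ((206517/2 + 97518) + 55955) - 332664 = (401553/2 + 55955) - 332664 = 513463/2 - 332664 = -151865/2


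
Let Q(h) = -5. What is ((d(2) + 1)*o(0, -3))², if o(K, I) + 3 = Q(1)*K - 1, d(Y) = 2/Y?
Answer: 64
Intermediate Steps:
o(K, I) = -4 - 5*K (o(K, I) = -3 + (-5*K - 1) = -3 + (-1 - 5*K) = -4 - 5*K)
((d(2) + 1)*o(0, -3))² = ((2/2 + 1)*(-4 - 5*0))² = ((2*(½) + 1)*(-4 + 0))² = ((1 + 1)*(-4))² = (2*(-4))² = (-8)² = 64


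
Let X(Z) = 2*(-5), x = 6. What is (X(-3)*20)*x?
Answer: -1200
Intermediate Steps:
X(Z) = -10
(X(-3)*20)*x = -10*20*6 = -200*6 = -1200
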